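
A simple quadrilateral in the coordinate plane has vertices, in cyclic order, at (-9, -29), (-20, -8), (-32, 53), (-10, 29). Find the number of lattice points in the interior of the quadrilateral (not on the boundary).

Using the shoelace formula, 2A = |((-9)·(-8) − (-20)·(-29)) + ((-20)·53 − (-32)·(-8)) + ((-32)·29 − (-10)·53) + ((-10)·(-29) − (-9)·29)| = 1671, so the area is 835.5.
Summing gcd(|Δx|,|Δy|) over the edges gives the boundary count: gcd(11,21) + gcd(12,61) + gcd(22,24) + gcd(1,58) = 1+1+2+1 = 5.
By Pick's theorem A = I + B/2 − 1, so I = 835.5 − 5/2 + 1 = 834.

834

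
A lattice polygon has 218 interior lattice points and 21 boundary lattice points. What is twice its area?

By Pick's theorem, A = I + B/2 − 1 = 218 + 21/2 − 1 = 455/2.
Hence 2A = 455.

455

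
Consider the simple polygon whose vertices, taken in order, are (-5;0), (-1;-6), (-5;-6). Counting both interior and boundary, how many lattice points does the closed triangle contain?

19

By the shoelace formula, twice the signed area is |((-5)·(-6) − (-1)·0) + ((-1)·(-6) − (-5)·(-6)) + ((-5)·0 − (-5)·(-6))| = 24, so the area is 12.
Along each edge there are gcd(|Δx|,|Δy|)+1 lattice points, so counting each shared vertex once the boundary has gcd(4,6) + gcd(4,0) + gcd(0,6) = 2+4+6 = 12.
Pick's theorem gives I = A − B/2 + 1 = 12 − 12/2 + 1 = 7, so the closed region contains I + B = 7 + 12 = 19 lattice points.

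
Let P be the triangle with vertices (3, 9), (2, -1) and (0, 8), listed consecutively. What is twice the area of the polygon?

29

Using the shoelace formula, 2A = |[3·(-1) − 2·9] + [2·8 − 0·(-1)] + [0·9 − 3·8]| = 29, so the area is 14.5.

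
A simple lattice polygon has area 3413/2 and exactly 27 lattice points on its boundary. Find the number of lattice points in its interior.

From Pick's theorem, I = A − B/2 + 1 = 3413/2 − 27/2 + 1 = 1694.

1694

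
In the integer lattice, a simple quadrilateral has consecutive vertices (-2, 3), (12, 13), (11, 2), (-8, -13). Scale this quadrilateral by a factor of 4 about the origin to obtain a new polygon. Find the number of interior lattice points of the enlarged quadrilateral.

By the shoelace formula, twice the signed area is |((-2)·13 − 12·3) + (12·2 − 11·13) + (11·(-13) − (-8)·2) + ((-8)·3 − (-2)·(-13))| = 358, so the area is 179.
Along each edge there are gcd(|Δx|,|Δy|)+1 lattice points, so counting each shared vertex once the boundary has gcd(14,10) + gcd(1,11) + gcd(19,15) + gcd(6,16) = 2+1+1+2 = 6.
Scaling by 4 multiplies the area by 4² = 16 (so the new area is 2864) and multiplies the boundary lattice-point count by 4, giving 24.
By Pick's theorem, the interior count of the dilated polygon is 2864 − 24/2 + 1 = 2853.

2853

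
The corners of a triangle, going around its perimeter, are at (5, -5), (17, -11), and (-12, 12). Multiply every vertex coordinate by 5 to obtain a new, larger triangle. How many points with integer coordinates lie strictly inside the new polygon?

Using the shoelace formula, 2A = |[5·(-11) − 17·(-5)] + [17·12 − (-12)·(-11)] + [(-12)·(-5) − 5·12]| = 102, so the area is 51.
The number of boundary lattice points is Σ gcd(|Δx|,|Δy|) = gcd(12,6) + gcd(29,23) + gcd(17,17) = 6+1+17 = 24.
Scaling by 5 multiplies the area by 5² = 25 (so the new area is 1275) and multiplies the boundary lattice-point count by 5, giving 120.
By Pick's theorem, the interior count of the dilated polygon is 1275 − 120/2 + 1 = 1216.

1216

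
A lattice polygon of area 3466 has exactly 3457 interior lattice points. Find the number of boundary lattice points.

20

Pick's theorem gives A = I + B/2 − 1, so B = 2(A − I + 1) = 2(3466 − 3457 + 1) = 20.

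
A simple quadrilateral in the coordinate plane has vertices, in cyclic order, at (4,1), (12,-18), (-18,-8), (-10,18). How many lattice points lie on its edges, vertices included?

Along each edge there are gcd(|Δx|,|Δy|)+1 lattice points, so counting each shared vertex once the boundary has gcd(8,19) + gcd(30,10) + gcd(8,26) + gcd(14,17) = 1+10+2+1 = 14.

14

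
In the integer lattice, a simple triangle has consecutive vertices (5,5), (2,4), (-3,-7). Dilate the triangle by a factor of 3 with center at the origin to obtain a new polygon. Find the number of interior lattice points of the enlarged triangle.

118

By the shoelace formula, twice the signed area is |(5·4 − 2·5) + (2·(-7) − (-3)·4) + ((-3)·5 − 5·(-7))| = 28, so the area is 14.
The number of boundary lattice points is Σ gcd(|Δx|,|Δy|) = gcd(3,1) + gcd(5,11) + gcd(8,12) = 1+1+4 = 6.
Scaling by 3 multiplies the area by 3² = 9 (so the new area is 126) and multiplies the boundary lattice-point count by 3, giving 18.
By Pick's theorem, the interior count of the dilated polygon is 126 − 18/2 + 1 = 118.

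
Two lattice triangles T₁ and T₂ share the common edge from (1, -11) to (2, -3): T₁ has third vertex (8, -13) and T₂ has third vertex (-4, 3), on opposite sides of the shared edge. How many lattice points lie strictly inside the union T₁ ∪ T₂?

52

The union is the simple quadrilateral with vertices (1, -11), (8, -13), (2, -3), (-4, 3) in order.
By the shoelace formula, twice the signed area is |(1·(-13) − 8·(-11)) + (8·(-3) − 2·(-13)) + (2·3 − (-4)·(-3)) + ((-4)·(-11) − 1·3)| = 112, so the area is 56.
Along each edge there are gcd(|Δx|,|Δy|)+1 lattice points, so counting each shared vertex once the boundary has gcd(7,2) + gcd(6,10) + gcd(6,6) + gcd(5,14) = 1+2+6+1 = 10.
By Pick's theorem I = A − B/2 + 1 = 56 − 10/2 + 1 = 52.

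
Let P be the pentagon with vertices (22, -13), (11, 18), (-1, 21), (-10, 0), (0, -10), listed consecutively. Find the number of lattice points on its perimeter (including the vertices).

18

The number of boundary lattice points is Σ gcd(|Δx|,|Δy|) = gcd(11,31) + gcd(12,3) + gcd(9,21) + gcd(10,10) + gcd(22,3) = 1+3+3+10+1 = 18.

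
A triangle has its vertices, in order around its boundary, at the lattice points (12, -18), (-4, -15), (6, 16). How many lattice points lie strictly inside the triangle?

262

The shoelace formula gives twice the area as |[12·(-15) − (-4)·(-18)] + [(-4)·16 − 6·(-15)] + [6·(-18) − 12·16]| = 526, so the area is 263.
The number of boundary lattice points is Σ gcd(|Δx|,|Δy|) = gcd(16,3) + gcd(10,31) + gcd(6,34) = 1+1+2 = 4.
By Pick's theorem A = I + B/2 − 1, so I = 263 − 4/2 + 1 = 262.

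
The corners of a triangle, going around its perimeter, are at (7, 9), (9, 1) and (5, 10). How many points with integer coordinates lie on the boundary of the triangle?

4

The number of boundary lattice points is Σ gcd(|Δx|,|Δy|) = gcd(2,8) + gcd(4,9) + gcd(2,1) = 2+1+1 = 4.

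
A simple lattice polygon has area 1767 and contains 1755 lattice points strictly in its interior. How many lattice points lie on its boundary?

Pick's theorem gives A = I + B/2 − 1, so B = 2(A − I + 1) = 2(1767 − 1755 + 1) = 26.

26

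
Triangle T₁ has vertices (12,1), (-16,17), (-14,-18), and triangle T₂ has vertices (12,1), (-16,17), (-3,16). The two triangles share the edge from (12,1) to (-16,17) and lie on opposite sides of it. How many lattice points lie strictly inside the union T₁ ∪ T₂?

The union is the simple quadrilateral with vertices (12,1), (-14,-18), (-16,17), (-3,16) in order.
Using the shoelace formula, 2A = |(12·(-18) − (-14)·1) + ((-14)·17 − (-16)·(-18)) + ((-16)·16 − (-3)·17) + ((-3)·1 − 12·16)| = 1128, so the area is 564.
Along each edge there are gcd(|Δx|,|Δy|)+1 lattice points, so counting each shared vertex once the boundary has gcd(26,19) + gcd(2,35) + gcd(13,1) + gcd(15,15) = 1+1+1+15 = 18.
By Pick's theorem I = A − B/2 + 1 = 564 − 18/2 + 1 = 556.

556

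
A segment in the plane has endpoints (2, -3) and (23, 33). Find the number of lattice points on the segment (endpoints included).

The number of lattice points on a segment between lattice points is gcd(|Δx|,|Δy|) + 1 = gcd(21,36) + 1 = 3 + 1 = 4.

4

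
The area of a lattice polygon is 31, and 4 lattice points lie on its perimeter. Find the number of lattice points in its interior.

30

Pick's theorem A = I + B/2 − 1 rearranges to I = A − B/2 + 1 = 31 − 4/2 + 1 = 30.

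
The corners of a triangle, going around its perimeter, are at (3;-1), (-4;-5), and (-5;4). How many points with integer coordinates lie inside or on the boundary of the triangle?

Using the shoelace formula, 2A = |[3·(-5) − (-4)·(-1)] + [(-4)·4 − (-5)·(-5)] + [(-5)·(-1) − 3·4]| = 67, so the area is 33.5.
The number of boundary lattice points is Σ gcd(|Δx|,|Δy|) = gcd(7,4) + gcd(1,9) + gcd(8,5) = 1+1+1 = 3.
Pick's theorem gives I = A − B/2 + 1 = 33.5 − 3/2 + 1 = 33, so the closed region contains I + B = 33 + 3 = 36 lattice points.

36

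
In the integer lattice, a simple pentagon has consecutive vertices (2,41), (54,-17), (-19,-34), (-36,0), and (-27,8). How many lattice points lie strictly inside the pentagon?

Using the shoelace formula, 2A = |[2·(-17) − 54·41] + [54·(-34) − (-19)·(-17)] + [(-19)·0 − (-36)·(-34)] + [(-36)·8 − (-27)·0] + [(-27)·41 − 2·8]| = 7042, so the area is 3521.
Summing gcd(|Δx|,|Δy|) over the edges gives the boundary count: gcd(52,58) + gcd(73,17) + gcd(17,34) + gcd(9,8) + gcd(29,33) = 2+1+17+1+1 = 22.
By Pick's theorem A = I + B/2 − 1, so I = 3521 − 22/2 + 1 = 3511.

3511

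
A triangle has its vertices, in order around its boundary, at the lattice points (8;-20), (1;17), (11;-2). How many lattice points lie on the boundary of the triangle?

5

Along each edge there are gcd(|Δx|,|Δy|)+1 lattice points, so counting each shared vertex once the boundary has gcd(7,37) + gcd(10,19) + gcd(3,18) = 1+1+3 = 5.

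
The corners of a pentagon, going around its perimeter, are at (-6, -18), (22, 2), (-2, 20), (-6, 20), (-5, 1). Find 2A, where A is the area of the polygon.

1098

The shoelace formula gives twice the area as |((-6)·2 − 22·(-18)) + (22·20 − (-2)·2) + ((-2)·20 − (-6)·20) + ((-6)·1 − (-5)·20) + ((-5)·(-18) − (-6)·1)| = 1098, so the area is 549.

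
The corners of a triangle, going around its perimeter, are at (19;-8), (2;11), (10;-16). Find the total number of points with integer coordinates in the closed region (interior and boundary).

156

By the shoelace formula, twice the signed area is |(19·11 − 2·(-8)) + (2·(-16) − 10·11) + (10·(-8) − 19·(-16))| = 307, so the area is 153.5.
Summing gcd(|Δx|,|Δy|) over the edges gives the boundary count: gcd(17,19) + gcd(8,27) + gcd(9,8) = 1+1+1 = 3.
Pick's theorem gives I = A − B/2 + 1 = 153.5 − 3/2 + 1 = 153, so the closed region contains I + B = 153 + 3 = 156 lattice points.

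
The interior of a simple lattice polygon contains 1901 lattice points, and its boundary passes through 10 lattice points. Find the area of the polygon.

By Pick's theorem, A = I + B/2 − 1 = 1901 + 10/2 − 1 = 1905.

1905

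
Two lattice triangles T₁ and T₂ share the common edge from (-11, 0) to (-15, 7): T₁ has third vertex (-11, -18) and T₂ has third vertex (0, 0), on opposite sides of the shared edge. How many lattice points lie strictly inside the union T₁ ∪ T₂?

The union is the simple quadrilateral with vertices (-11, 0), (-11, -18), (-15, 7), (0, 0) in order.
Using the shoelace formula, 2A = |[(-11)·(-18) − (-11)·0] + [(-11)·7 − (-15)·(-18)] + [(-15)·0 − 0·7] + [0·0 − (-11)·0]| = 149, so the area is 74.5.
Summing gcd(|Δx|,|Δy|) over the edges gives the boundary count: gcd(0,18) + gcd(4,25) + gcd(15,7) + gcd(11,0) = 18+1+1+11 = 31.
By Pick's theorem I = A − B/2 + 1 = 74.5 − 31/2 + 1 = 60.

60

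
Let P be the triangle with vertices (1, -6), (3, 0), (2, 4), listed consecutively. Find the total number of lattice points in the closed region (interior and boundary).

By the shoelace formula, twice the signed area is |[1·0 − 3·(-6)] + [3·4 − 2·0] + [2·(-6) − 1·4]| = 14, so the area is 7.
Summing gcd(|Δx|,|Δy|) over the edges gives the boundary count: gcd(2,6) + gcd(1,4) + gcd(1,10) = 2+1+1 = 4.
Pick's theorem gives I = A − B/2 + 1 = 7 − 4/2 + 1 = 6, so the closed region contains I + B = 6 + 4 = 10 lattice points.

10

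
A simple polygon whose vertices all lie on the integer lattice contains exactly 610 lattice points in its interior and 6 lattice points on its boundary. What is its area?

612

Pick's theorem states A = I + B/2 − 1, so A = 610 + 6/2 − 1 = 612.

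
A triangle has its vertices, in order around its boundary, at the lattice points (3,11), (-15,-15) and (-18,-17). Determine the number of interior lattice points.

Using the shoelace formula, 2A = |(3·(-15) − (-15)·11) + ((-15)·(-17) − (-18)·(-15)) + ((-18)·11 − 3·(-17))| = 42, so the area is 21.
Along each edge there are gcd(|Δx|,|Δy|)+1 lattice points, so counting each shared vertex once the boundary has gcd(18,26) + gcd(3,2) + gcd(21,28) = 2+1+7 = 10.
Pick's theorem gives I = A − B/2 + 1 = 21 − 10/2 + 1 = 17.

17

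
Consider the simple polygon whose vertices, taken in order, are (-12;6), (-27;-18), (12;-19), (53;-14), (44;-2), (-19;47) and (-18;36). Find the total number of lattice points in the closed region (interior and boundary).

2498

Using the shoelace formula, 2A = |[(-12)·(-18) − (-27)·6] + [(-27)·(-19) − 12·(-18)] + [12·(-14) − 53·(-19)] + [53·(-2) − 44·(-14)] + [44·47 − (-19)·(-2)] + [(-19)·36 − (-18)·47] + [(-18)·6 − (-12)·36]| = 4972, so the area is 2486.
Summing gcd(|Δx|,|Δy|) over the edges gives the boundary count: gcd(15,24) + gcd(39,1) + gcd(41,5) + gcd(9,12) + gcd(63,49) + gcd(1,11) + gcd(6,30) = 3+1+1+3+7+1+6 = 22.
Pick's theorem gives I = A − B/2 + 1 = 2486 − 22/2 + 1 = 2476, so the closed region contains I + B = 2476 + 22 = 2498 lattice points.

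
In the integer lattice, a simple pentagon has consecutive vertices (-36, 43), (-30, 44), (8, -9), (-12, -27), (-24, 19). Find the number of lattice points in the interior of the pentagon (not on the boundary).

954

By the shoelace formula, twice the signed area is |[(-36)·44 − (-30)·43] + [(-30)·(-9) − 8·44] + [8·(-27) − (-12)·(-9)] + [(-12)·19 − (-24)·(-27)] + [(-24)·43 − (-36)·19]| = 1924, so the area is 962.
The number of boundary lattice points is Σ gcd(|Δx|,|Δy|) = gcd(6,1) + gcd(38,53) + gcd(20,18) + gcd(12,46) + gcd(12,24) = 1+1+2+2+12 = 18.
Pick's theorem gives I = A − B/2 + 1 = 962 − 18/2 + 1 = 954.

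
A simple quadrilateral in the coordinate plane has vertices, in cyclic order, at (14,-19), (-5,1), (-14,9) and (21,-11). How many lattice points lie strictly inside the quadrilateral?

The shoelace formula gives twice the area as |(14·1 − (-5)·(-19)) + ((-5)·9 − (-14)·1) + ((-14)·(-11) − 21·9) + (21·(-19) − 14·(-11))| = 392, so the area is 196.
The number of boundary lattice points is Σ gcd(|Δx|,|Δy|) = gcd(19,20) + gcd(9,8) + gcd(35,20) + gcd(7,8) = 1+1+5+1 = 8.
Pick's theorem gives I = A − B/2 + 1 = 196 − 8/2 + 1 = 193.

193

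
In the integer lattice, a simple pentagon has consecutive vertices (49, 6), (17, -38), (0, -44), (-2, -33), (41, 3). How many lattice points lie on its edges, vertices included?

8

The number of boundary lattice points is Σ gcd(|Δx|,|Δy|) = gcd(32,44) + gcd(17,6) + gcd(2,11) + gcd(43,36) + gcd(8,3) = 4+1+1+1+1 = 8.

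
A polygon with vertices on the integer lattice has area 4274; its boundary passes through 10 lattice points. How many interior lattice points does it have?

4270

From Pick's theorem, I = A − B/2 + 1 = 4274 − 10/2 + 1 = 4270.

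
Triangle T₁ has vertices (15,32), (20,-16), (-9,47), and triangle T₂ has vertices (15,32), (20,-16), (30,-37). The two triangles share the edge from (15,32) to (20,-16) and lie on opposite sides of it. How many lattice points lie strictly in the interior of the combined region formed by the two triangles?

The union is the simple quadrilateral with vertices (15,32), (-9,47), (20,-16), (30,-37) in order.
Using the shoelace formula, 2A = |(15·47 − (-9)·32) + ((-9)·(-16) − 20·47) + (20·(-37) − 30·(-16)) + (30·32 − 15·(-37))| = 1452, so the area is 726.
Summing gcd(|Δx|,|Δy|) over the edges gives the boundary count: gcd(24,15) + gcd(29,63) + gcd(10,21) + gcd(15,69) = 3+1+1+3 = 8.
By Pick's theorem I = A − B/2 + 1 = 726 − 8/2 + 1 = 723.

723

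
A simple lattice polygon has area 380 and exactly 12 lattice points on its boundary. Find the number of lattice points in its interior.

375

Pick's theorem A = I + B/2 − 1 rearranges to I = A − B/2 + 1 = 380 − 12/2 + 1 = 375.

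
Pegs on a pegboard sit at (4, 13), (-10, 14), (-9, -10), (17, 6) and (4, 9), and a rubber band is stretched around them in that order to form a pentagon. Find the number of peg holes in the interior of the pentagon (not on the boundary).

333

By the shoelace formula, twice the signed area is |(4·14 − (-10)·13) + ((-10)·(-10) − (-9)·14) + ((-9)·6 − 17·(-10)) + (17·9 − 4·6) + (4·13 − 4·9)| = 673, so the area is 336.5.
The number of boundary lattice points is Σ gcd(|Δx|,|Δy|) = gcd(14,1) + gcd(1,24) + gcd(26,16) + gcd(13,3) + gcd(0,4) = 1+1+2+1+4 = 9.
By Pick's theorem A = I + B/2 − 1, so I = 336.5 − 9/2 + 1 = 333.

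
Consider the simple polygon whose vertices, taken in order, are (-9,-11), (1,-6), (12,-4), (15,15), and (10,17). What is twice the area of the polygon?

521

The shoelace formula gives twice the area as |[(-9)·(-6) − 1·(-11)] + [1·(-4) − 12·(-6)] + [12·15 − 15·(-4)] + [15·17 − 10·15] + [10·(-11) − (-9)·17]| = 521, so the area is 260.5.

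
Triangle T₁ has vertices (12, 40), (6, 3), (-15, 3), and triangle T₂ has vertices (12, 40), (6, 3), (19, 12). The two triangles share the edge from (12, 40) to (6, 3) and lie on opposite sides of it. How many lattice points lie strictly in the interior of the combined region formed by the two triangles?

The union is the simple quadrilateral with vertices (12, 40), (-15, 3), (6, 3), (19, 12) in order.
The shoelace formula gives twice the area as |(12·3 − (-15)·40) + ((-15)·3 − 6·3) + (6·12 − 19·3) + (19·40 − 12·12)| = 1204, so the area is 602.
Along each edge there are gcd(|Δx|,|Δy|)+1 lattice points, so counting each shared vertex once the boundary has gcd(27,37) + gcd(21,0) + gcd(13,9) + gcd(7,28) = 1+21+1+7 = 30.
By Pick's theorem I = A − B/2 + 1 = 602 − 30/2 + 1 = 588.

588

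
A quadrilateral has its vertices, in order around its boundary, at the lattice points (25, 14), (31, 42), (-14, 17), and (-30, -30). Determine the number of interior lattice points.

1487

The shoelace formula gives twice the area as |(25·42 − 31·14) + (31·17 − (-14)·42) + ((-14)·(-30) − (-30)·17) + ((-30)·14 − 25·(-30))| = 2991, so the area is 2991/2.
Summing gcd(|Δx|,|Δy|) over the edges gives the boundary count: gcd(6,28) + gcd(45,25) + gcd(16,47) + gcd(55,44) = 2+5+1+11 = 19.
Pick's theorem gives I = A − B/2 + 1 = 2991/2 − 19/2 + 1 = 1487.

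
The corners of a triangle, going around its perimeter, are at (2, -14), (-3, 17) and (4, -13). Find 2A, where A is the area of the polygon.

By the shoelace formula, twice the signed area is |(2·17 − (-3)·(-14)) + ((-3)·(-13) − 4·17) + (4·(-14) − 2·(-13))| = 67, so the area is 67/2.

67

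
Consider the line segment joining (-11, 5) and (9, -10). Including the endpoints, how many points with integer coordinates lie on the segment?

The number of lattice points on a segment between lattice points is gcd(|Δx|,|Δy|) + 1 = gcd(20,15) + 1 = 5 + 1 = 6.

6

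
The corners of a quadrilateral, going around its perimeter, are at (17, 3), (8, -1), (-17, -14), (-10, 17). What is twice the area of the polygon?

918

The shoelace formula gives twice the area as |(17·(-1) − 8·3) + (8·(-14) − (-17)·(-1)) + ((-17)·17 − (-10)·(-14)) + ((-10)·3 − 17·17)| = 918, so the area is 459.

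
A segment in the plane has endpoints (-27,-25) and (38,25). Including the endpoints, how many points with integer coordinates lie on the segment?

6

The number of lattice points on a segment between lattice points is gcd(|Δx|,|Δy|) + 1 = gcd(65,50) + 1 = 5 + 1 = 6.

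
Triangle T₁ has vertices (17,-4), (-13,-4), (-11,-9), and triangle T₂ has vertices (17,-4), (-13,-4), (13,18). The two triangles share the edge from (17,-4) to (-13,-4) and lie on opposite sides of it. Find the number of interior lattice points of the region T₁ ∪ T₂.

The union is the simple quadrilateral with vertices (17,-4), (-11,-9), (-13,-4), (13,18) in order.
Using the shoelace formula, 2A = |[17·(-9) − (-11)·(-4)] + [(-11)·(-4) − (-13)·(-9)] + [(-13)·18 − 13·(-4)] + [13·(-4) − 17·18]| = 810, so the area is 405.
Summing gcd(|Δx|,|Δy|) over the edges gives the boundary count: gcd(28,5) + gcd(2,5) + gcd(26,22) + gcd(4,22) = 1+1+2+2 = 6.
By Pick's theorem I = A − B/2 + 1 = 405 − 6/2 + 1 = 403.

403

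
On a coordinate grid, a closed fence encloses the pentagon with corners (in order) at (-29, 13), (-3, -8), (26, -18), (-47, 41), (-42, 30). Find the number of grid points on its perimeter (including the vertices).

Along each edge there are gcd(|Δx|,|Δy|)+1 lattice points, so counting each shared vertex once the boundary has gcd(26,21) + gcd(29,10) + gcd(73,59) + gcd(5,11) + gcd(13,17) = 1+1+1+1+1 = 5.

5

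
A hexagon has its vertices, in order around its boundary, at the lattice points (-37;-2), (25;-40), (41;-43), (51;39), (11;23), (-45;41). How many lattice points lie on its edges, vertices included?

Summing gcd(|Δx|,|Δy|) over the edges gives the boundary count: gcd(62,38) + gcd(16,3) + gcd(10,82) + gcd(40,16) + gcd(56,18) + gcd(8,43) = 2+1+2+8+2+1 = 16.

16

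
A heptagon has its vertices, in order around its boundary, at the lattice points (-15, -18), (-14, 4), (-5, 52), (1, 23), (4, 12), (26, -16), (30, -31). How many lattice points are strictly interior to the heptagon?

By the shoelace formula, twice the signed area is |[(-15)·4 − (-14)·(-18)] + [(-14)·52 − (-5)·4] + [(-5)·23 − 1·52] + [1·12 − 4·23] + [4·(-16) − 26·12] + [26·(-31) − 30·(-16)] + [30·(-18) − (-15)·(-31)]| = 2974, so the area is 1487.
Summing gcd(|Δx|,|Δy|) over the edges gives the boundary count: gcd(1,22) + gcd(9,48) + gcd(6,29) + gcd(3,11) + gcd(22,28) + gcd(4,15) + gcd(45,13) = 1+3+1+1+2+1+1 = 10.
Pick's theorem gives I = A − B/2 + 1 = 1487 − 10/2 + 1 = 1483.

1483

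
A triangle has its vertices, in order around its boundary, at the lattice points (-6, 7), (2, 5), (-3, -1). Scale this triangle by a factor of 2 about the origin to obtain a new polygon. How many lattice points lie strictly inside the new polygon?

113

Using the shoelace formula, 2A = |[(-6)·5 − 2·7] + [2·(-1) − (-3)·5] + [(-3)·7 − (-6)·(-1)]| = 58, so the area is 29.
Summing gcd(|Δx|,|Δy|) over the edges gives the boundary count: gcd(8,2) + gcd(5,6) + gcd(3,8) = 2+1+1 = 4.
Scaling by 2 multiplies the area by 2² = 4 (so the new area is 116) and multiplies the boundary lattice-point count by 2, giving 8.
By Pick's theorem, the interior count of the dilated polygon is 116 − 8/2 + 1 = 113.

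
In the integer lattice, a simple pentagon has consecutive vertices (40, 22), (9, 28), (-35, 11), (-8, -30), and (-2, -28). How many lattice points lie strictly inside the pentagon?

2187

By the shoelace formula, twice the signed area is |(40·28 − 9·22) + (9·11 − (-35)·28) + ((-35)·(-30) − (-8)·11) + ((-8)·(-28) − (-2)·(-30)) + ((-2)·22 − 40·(-28))| = 4379, so the area is 4379/2.
Summing gcd(|Δx|,|Δy|) over the edges gives the boundary count: gcd(31,6) + gcd(44,17) + gcd(27,41) + gcd(6,2) + gcd(42,50) = 1+1+1+2+2 = 7.
By Pick's theorem A = I + B/2 − 1, so I = 4379/2 − 7/2 + 1 = 2187.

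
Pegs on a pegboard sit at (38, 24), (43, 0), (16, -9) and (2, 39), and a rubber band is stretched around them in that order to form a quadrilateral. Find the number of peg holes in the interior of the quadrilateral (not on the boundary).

1099

The shoelace formula gives twice the area as |(38·0 − 43·24) + (43·(-9) − 16·0) + (16·39 − 2·(-9)) + (2·24 − 38·39)| = 2211, so the area is 1105.5.
Along each edge there are gcd(|Δx|,|Δy|)+1 lattice points, so counting each shared vertex once the boundary has gcd(5,24) + gcd(27,9) + gcd(14,48) + gcd(36,15) = 1+9+2+3 = 15.
Pick's theorem gives I = A − B/2 + 1 = 1105.5 − 15/2 + 1 = 1099.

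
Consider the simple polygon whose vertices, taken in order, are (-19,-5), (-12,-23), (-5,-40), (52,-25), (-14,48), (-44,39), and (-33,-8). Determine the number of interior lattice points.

4151

Using the shoelace formula, 2A = |[(-19)·(-23) − (-12)·(-5)] + [(-12)·(-40) − (-5)·(-23)] + [(-5)·(-25) − 52·(-40)] + [52·48 − (-14)·(-25)] + [(-14)·39 − (-44)·48] + [(-44)·(-8) − (-33)·39] + [(-33)·(-5) − (-19)·(-8)]| = 8311, so the area is 8311/2.
Along each edge there are gcd(|Δx|,|Δy|)+1 lattice points, so counting each shared vertex once the boundary has gcd(7,18) + gcd(7,17) + gcd(57,15) + gcd(66,73) + gcd(30,9) + gcd(11,47) + gcd(14,3) = 1+1+3+1+3+1+1 = 11.
By Pick's theorem A = I + B/2 − 1, so I = 8311/2 − 11/2 + 1 = 4151.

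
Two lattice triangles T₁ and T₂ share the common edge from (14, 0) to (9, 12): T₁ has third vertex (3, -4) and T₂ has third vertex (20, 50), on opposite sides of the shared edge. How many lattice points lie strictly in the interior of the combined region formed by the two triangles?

235

The union is the simple quadrilateral with vertices (14, 0), (3, -4), (9, 12), (20, 50) in order.
The shoelace formula gives twice the area as |[14·(-4) − 3·0] + [3·12 − 9·(-4)] + [9·50 − 20·12] + [20·0 − 14·50]| = 474, so the area is 237.
Along each edge there are gcd(|Δx|,|Δy|)+1 lattice points, so counting each shared vertex once the boundary has gcd(11,4) + gcd(6,16) + gcd(11,38) + gcd(6,50) = 1+2+1+2 = 6.
By Pick's theorem I = A − B/2 + 1 = 237 − 6/2 + 1 = 235.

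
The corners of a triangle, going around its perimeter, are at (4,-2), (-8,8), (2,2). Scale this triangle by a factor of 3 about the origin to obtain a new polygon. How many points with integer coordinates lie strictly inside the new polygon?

The shoelace formula gives twice the area as |(4·8 − (-8)·(-2)) + ((-8)·2 − 2·8) + (2·(-2) − 4·2)| = 28, so the area is 14.
Along each edge there are gcd(|Δx|,|Δy|)+1 lattice points, so counting each shared vertex once the boundary has gcd(12,10) + gcd(10,6) + gcd(2,4) = 2+2+2 = 6.
Scaling by 3 multiplies the area by 3² = 9 (so the new area is 126) and multiplies the boundary lattice-point count by 3, giving 18.
By Pick's theorem, the interior count of the dilated polygon is 126 − 18/2 + 1 = 118.

118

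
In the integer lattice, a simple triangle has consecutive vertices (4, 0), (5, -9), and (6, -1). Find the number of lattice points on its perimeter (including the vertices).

3

The number of boundary lattice points is Σ gcd(|Δx|,|Δy|) = gcd(1,9) + gcd(1,8) + gcd(2,1) = 1+1+1 = 3.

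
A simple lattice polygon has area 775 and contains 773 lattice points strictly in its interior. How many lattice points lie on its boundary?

6

Pick's theorem gives A = I + B/2 − 1, so B = 2(A − I + 1) = 2(775 − 773 + 1) = 6.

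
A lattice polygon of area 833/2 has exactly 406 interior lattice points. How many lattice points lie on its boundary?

23

Pick's theorem gives A = I + B/2 − 1, so B = 2(A − I + 1) = 2(833/2 − 406 + 1) = 23.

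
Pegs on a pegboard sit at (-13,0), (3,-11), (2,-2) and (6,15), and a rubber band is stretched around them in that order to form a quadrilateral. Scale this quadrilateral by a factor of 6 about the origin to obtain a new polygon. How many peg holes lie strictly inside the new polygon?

7117

Using the shoelace formula, 2A = |[(-13)·(-11) − 3·0] + [3·(-2) − 2·(-11)] + [2·15 − 6·(-2)] + [6·0 − (-13)·15]| = 396, so the area is 198.
Along each edge there are gcd(|Δx|,|Δy|)+1 lattice points, so counting each shared vertex once the boundary has gcd(16,11) + gcd(1,9) + gcd(4,17) + gcd(19,15) = 1+1+1+1 = 4.
Scaling by 6 multiplies the area by 6² = 36 (so the new area is 7128) and multiplies the boundary lattice-point count by 6, giving 24.
By Pick's theorem, the interior count of the dilated polygon is 7128 − 24/2 + 1 = 7117.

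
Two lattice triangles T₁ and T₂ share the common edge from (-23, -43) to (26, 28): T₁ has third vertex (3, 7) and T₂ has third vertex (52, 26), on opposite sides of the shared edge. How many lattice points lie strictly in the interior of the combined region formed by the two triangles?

The union is the simple quadrilateral with vertices (-23, -43), (3, 7), (26, 28), (52, 26) in order.
By the shoelace formula, twice the signed area is |[(-23)·7 − 3·(-43)] + [3·28 − 26·7] + [26·26 − 52·28] + [52·(-43) − (-23)·26]| = 2548, so the area is 1274.
Summing gcd(|Δx|,|Δy|) over the edges gives the boundary count: gcd(26,50) + gcd(23,21) + gcd(26,2) + gcd(75,69) = 2+1+2+3 = 8.
By Pick's theorem I = A − B/2 + 1 = 1274 − 8/2 + 1 = 1271.

1271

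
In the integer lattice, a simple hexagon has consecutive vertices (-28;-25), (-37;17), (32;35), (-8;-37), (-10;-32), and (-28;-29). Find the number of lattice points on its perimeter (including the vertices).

22

Along each edge there are gcd(|Δx|,|Δy|)+1 lattice points, so counting each shared vertex once the boundary has gcd(9,42) + gcd(69,18) + gcd(40,72) + gcd(2,5) + gcd(18,3) + gcd(0,4) = 3+3+8+1+3+4 = 22.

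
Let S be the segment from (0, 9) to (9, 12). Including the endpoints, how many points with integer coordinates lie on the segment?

4

The number of lattice points on a segment between lattice points is gcd(|Δx|,|Δy|) + 1 = gcd(9,3) + 1 = 3 + 1 = 4.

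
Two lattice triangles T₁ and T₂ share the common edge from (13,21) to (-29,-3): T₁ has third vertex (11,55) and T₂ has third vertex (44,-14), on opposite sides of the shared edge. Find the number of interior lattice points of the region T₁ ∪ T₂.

1843

The union is the simple quadrilateral with vertices (13,21), (11,55), (-29,-3), (44,-14) in order.
By the shoelace formula, twice the signed area is |(13·55 − 11·21) + (11·(-3) − (-29)·55) + ((-29)·(-14) − 44·(-3)) + (44·21 − 13·(-14))| = 3690, so the area is 1845.
Along each edge there are gcd(|Δx|,|Δy|)+1 lattice points, so counting each shared vertex once the boundary has gcd(2,34) + gcd(40,58) + gcd(73,11) + gcd(31,35) = 2+2+1+1 = 6.
By Pick's theorem I = A − B/2 + 1 = 1845 − 6/2 + 1 = 1843.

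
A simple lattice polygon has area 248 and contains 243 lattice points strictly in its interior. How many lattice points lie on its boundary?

Pick's theorem gives A = I + B/2 − 1, so B = 2(A − I + 1) = 2(248 − 243 + 1) = 12.

12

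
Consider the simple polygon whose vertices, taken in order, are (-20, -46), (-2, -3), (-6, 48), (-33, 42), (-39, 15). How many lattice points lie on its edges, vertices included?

Summing gcd(|Δx|,|Δy|) over the edges gives the boundary count: gcd(18,43) + gcd(4,51) + gcd(27,6) + gcd(6,27) + gcd(19,61) = 1+1+3+3+1 = 9.

9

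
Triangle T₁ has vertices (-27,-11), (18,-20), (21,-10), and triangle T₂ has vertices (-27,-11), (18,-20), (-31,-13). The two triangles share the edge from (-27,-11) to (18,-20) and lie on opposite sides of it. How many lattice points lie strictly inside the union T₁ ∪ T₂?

297

The union is the simple quadrilateral with vertices (-27,-11), (21,-10), (18,-20), (-31,-13) in order.
Using the shoelace formula, 2A = |[(-27)·(-10) − 21·(-11)] + [21·(-20) − 18·(-10)] + [18·(-13) − (-31)·(-20)] + [(-31)·(-11) − (-27)·(-13)]| = 603, so the area is 301.5.
The number of boundary lattice points is Σ gcd(|Δx|,|Δy|) = gcd(48,1) + gcd(3,10) + gcd(49,7) + gcd(4,2) = 1+1+7+2 = 11.
By Pick's theorem I = A − B/2 + 1 = 301.5 − 11/2 + 1 = 297.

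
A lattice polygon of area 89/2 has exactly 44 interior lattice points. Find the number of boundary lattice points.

Pick's theorem gives A = I + B/2 − 1, so B = 2(A − I + 1) = 2(89/2 − 44 + 1) = 3.

3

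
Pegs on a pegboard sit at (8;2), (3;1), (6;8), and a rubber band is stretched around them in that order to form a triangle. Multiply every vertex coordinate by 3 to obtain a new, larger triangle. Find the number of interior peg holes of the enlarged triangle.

The shoelace formula gives twice the area as |(8·1 − 3·2) + (3·8 − 6·1) + (6·2 − 8·8)| = 32, so the area is 16.
The number of boundary lattice points is Σ gcd(|Δx|,|Δy|) = gcd(5,1) + gcd(3,7) + gcd(2,6) = 1+1+2 = 4.
Scaling by 3 multiplies the area by 3² = 9 (so the new area is 144) and multiplies the boundary lattice-point count by 3, giving 12.
By Pick's theorem, the interior count of the dilated polygon is 144 − 12/2 + 1 = 139.

139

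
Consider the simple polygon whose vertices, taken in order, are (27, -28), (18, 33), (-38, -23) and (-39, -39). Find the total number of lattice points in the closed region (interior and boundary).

2518

The shoelace formula gives twice the area as |[27·33 − 18·(-28)] + [18·(-23) − (-38)·33] + [(-38)·(-39) − (-39)·(-23)] + [(-39)·(-28) − 27·(-39)]| = 4965, so the area is 2482.5.
Summing gcd(|Δx|,|Δy|) over the edges gives the boundary count: gcd(9,61) + gcd(56,56) + gcd(1,16) + gcd(66,11) = 1+56+1+11 = 69.
Pick's theorem gives I = A − B/2 + 1 = 2482.5 − 69/2 + 1 = 2449, so the closed region contains I + B = 2449 + 69 = 2518 lattice points.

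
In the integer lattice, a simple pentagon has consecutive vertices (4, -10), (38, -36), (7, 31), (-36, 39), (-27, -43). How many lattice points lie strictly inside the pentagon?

3047

By the shoelace formula, twice the signed area is |(4·(-36) − 38·(-10)) + (38·31 − 7·(-36)) + (7·39 − (-36)·31) + ((-36)·(-43) − (-27)·39) + ((-27)·(-10) − 4·(-43))| = 6098, so the area is 3049.
Summing gcd(|Δx|,|Δy|) over the edges gives the boundary count: gcd(34,26) + gcd(31,67) + gcd(43,8) + gcd(9,82) + gcd(31,33) = 2+1+1+1+1 = 6.
Pick's theorem gives I = A − B/2 + 1 = 3049 − 6/2 + 1 = 3047.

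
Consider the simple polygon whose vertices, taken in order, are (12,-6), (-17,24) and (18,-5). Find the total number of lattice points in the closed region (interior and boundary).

107

By the shoelace formula, twice the signed area is |(12·24 − (-17)·(-6)) + ((-17)·(-5) − 18·24) + (18·(-6) − 12·(-5))| = 209, so the area is 104.5.
The number of boundary lattice points is Σ gcd(|Δx|,|Δy|) = gcd(29,30) + gcd(35,29) + gcd(6,1) = 1+1+1 = 3.
Pick's theorem gives I = A − B/2 + 1 = 104.5 − 3/2 + 1 = 104, so the closed region contains I + B = 104 + 3 = 107 lattice points.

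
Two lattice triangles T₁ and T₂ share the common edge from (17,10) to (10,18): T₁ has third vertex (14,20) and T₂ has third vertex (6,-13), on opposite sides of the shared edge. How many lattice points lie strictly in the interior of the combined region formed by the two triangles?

The union is the simple quadrilateral with vertices (17,10), (14,20), (10,18), (6,-13) in order.
By the shoelace formula, twice the signed area is |[17·20 − 14·10] + [14·18 − 10·20] + [10·(-13) − 6·18] + [6·10 − 17·(-13)]| = 295, so the area is 295/2.
Along each edge there are gcd(|Δx|,|Δy|)+1 lattice points, so counting each shared vertex once the boundary has gcd(3,10) + gcd(4,2) + gcd(4,31) + gcd(11,23) = 1+2+1+1 = 5.
By Pick's theorem I = A − B/2 + 1 = 295/2 − 5/2 + 1 = 146.

146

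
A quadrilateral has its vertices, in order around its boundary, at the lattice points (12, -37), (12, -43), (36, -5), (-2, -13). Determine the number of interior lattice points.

579

Using the shoelace formula, 2A = |(12·(-43) − 12·(-37)) + (12·(-5) − 36·(-43)) + (36·(-13) − (-2)·(-5)) + ((-2)·(-37) − 12·(-13))| = 1168, so the area is 584.
Summing gcd(|Δx|,|Δy|) over the edges gives the boundary count: gcd(0,6) + gcd(24,38) + gcd(38,8) + gcd(14,24) = 6+2+2+2 = 12.
By Pick's theorem A = I + B/2 − 1, so I = 584 − 12/2 + 1 = 579.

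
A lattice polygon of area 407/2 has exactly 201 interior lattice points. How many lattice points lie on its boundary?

7

Pick's theorem gives A = I + B/2 − 1, so B = 2(A − I + 1) = 2(407/2 − 201 + 1) = 7.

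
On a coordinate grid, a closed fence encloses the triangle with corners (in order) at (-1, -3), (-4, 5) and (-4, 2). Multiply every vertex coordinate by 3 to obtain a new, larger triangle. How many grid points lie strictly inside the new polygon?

34

Using the shoelace formula, 2A = |((-1)·5 − (-4)·(-3)) + ((-4)·2 − (-4)·5) + ((-4)·(-3) − (-1)·2)| = 9, so the area is 9/2.
Summing gcd(|Δx|,|Δy|) over the edges gives the boundary count: gcd(3,8) + gcd(0,3) + gcd(3,5) = 1+3+1 = 5.
Scaling by 3 multiplies the area by 3² = 9 (so the new area is 40.5) and multiplies the boundary lattice-point count by 3, giving 15.
By Pick's theorem, the interior count of the dilated polygon is 40.5 − 15/2 + 1 = 34.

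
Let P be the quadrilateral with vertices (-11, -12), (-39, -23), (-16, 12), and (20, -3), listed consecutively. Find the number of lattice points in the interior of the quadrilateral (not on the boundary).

Using the shoelace formula, 2A = |[(-11)·(-23) − (-39)·(-12)] + [(-39)·12 − (-16)·(-23)] + [(-16)·(-3) − 20·12] + [20·(-12) − (-11)·(-3)]| = 1516, so the area is 758.
The number of boundary lattice points is Σ gcd(|Δx|,|Δy|) = gcd(28,11) + gcd(23,35) + gcd(36,15) + gcd(31,9) = 1+1+3+1 = 6.
By Pick's theorem A = I + B/2 − 1, so I = 758 − 6/2 + 1 = 756.

756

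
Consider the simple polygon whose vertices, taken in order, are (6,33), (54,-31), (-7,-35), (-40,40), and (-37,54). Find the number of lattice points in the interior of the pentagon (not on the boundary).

3980

Using the shoelace formula, 2A = |[6·(-31) − 54·33] + [54·(-35) − (-7)·(-31)] + [(-7)·40 − (-40)·(-35)] + [(-40)·54 − (-37)·40] + [(-37)·33 − 6·54]| = 7980, so the area is 3990.
The number of boundary lattice points is Σ gcd(|Δx|,|Δy|) = gcd(48,64) + gcd(61,4) + gcd(33,75) + gcd(3,14) + gcd(43,21) = 16+1+3+1+1 = 22.
Pick's theorem gives I = A − B/2 + 1 = 3990 − 22/2 + 1 = 3980.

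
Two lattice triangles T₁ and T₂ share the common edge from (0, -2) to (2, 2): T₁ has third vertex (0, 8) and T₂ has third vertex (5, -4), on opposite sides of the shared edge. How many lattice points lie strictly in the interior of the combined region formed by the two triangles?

15

The union is the simple quadrilateral with vertices (0, -2), (0, 8), (2, 2), (5, -4) in order.
By the shoelace formula, twice the signed area is |[0·8 − 0·(-2)] + [0·2 − 2·8] + [2·(-4) − 5·2] + [5·(-2) − 0·(-4)]| = 44, so the area is 22.
The number of boundary lattice points is Σ gcd(|Δx|,|Δy|) = gcd(0,10) + gcd(2,6) + gcd(3,6) + gcd(5,2) = 10+2+3+1 = 16.
By Pick's theorem I = A − B/2 + 1 = 22 − 16/2 + 1 = 15.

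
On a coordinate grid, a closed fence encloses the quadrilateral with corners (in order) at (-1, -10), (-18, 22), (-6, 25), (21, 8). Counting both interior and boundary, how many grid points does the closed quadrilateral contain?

652

By the shoelace formula, twice the signed area is |[(-1)·22 − (-18)·(-10)] + [(-18)·25 − (-6)·22] + [(-6)·8 − 21·25] + [21·(-10) − (-1)·8]| = 1295, so the area is 647.5.
Along each edge there are gcd(|Δx|,|Δy|)+1 lattice points, so counting each shared vertex once the boundary has gcd(17,32) + gcd(12,3) + gcd(27,17) + gcd(22,18) = 1+3+1+2 = 7.
Pick's theorem gives I = A − B/2 + 1 = 647.5 − 7/2 + 1 = 645, so the closed region contains I + B = 645 + 7 = 652 lattice points.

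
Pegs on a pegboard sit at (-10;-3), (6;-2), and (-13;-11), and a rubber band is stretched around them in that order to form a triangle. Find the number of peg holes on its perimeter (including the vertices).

Along each edge there are gcd(|Δx|,|Δy|)+1 lattice points, so counting each shared vertex once the boundary has gcd(16,1) + gcd(19,9) + gcd(3,8) = 1+1+1 = 3.

3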